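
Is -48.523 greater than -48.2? No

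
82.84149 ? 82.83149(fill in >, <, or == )>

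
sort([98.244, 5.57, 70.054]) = [5.57, 70.054, 98.244]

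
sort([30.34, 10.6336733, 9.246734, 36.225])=[9.246734, 10.6336733, 30.34, 36.225]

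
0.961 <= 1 True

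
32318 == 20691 False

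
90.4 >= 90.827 False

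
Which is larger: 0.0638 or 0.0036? 0.0638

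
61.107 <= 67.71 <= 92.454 True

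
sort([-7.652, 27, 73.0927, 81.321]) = [-7.652, 27, 73.0927, 81.321]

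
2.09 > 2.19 False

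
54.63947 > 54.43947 True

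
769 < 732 False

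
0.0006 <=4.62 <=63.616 True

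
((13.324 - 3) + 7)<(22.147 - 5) False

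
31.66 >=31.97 False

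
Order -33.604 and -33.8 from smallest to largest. -33.8,-33.604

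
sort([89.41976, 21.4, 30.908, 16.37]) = [16.37, 21.4, 30.908, 89.41976]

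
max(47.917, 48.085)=48.085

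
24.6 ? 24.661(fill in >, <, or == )<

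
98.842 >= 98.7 True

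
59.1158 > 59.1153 True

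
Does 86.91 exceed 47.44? Yes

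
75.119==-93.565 False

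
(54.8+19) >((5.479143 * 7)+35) True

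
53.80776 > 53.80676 True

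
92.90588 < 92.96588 True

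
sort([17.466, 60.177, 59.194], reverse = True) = [60.177, 59.194, 17.466]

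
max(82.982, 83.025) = 83.025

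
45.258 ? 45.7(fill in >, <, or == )<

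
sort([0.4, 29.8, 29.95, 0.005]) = [0.005, 0.4, 29.8, 29.95]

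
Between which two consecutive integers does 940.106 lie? 940 and 941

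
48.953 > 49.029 False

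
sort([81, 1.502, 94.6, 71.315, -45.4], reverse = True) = [94.6, 81, 71.315, 1.502, -45.4]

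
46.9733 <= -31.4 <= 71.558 False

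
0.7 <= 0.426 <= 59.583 False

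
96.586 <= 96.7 True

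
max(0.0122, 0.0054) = 0.0122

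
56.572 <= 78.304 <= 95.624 True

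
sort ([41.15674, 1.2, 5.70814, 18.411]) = [1.2, 5.70814, 18.411, 41.15674]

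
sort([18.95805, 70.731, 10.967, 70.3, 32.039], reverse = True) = [70.731, 70.3, 32.039, 18.95805, 10.967]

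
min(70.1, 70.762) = 70.1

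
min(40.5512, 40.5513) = 40.5512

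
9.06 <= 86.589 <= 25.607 False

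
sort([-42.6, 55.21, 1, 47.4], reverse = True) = [55.21, 47.4, 1, -42.6]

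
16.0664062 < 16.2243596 True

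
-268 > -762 True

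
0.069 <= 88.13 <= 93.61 True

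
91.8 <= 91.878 True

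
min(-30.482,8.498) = -30.482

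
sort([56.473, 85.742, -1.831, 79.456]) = [-1.831, 56.473, 79.456, 85.742]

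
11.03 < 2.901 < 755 False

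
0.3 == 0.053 False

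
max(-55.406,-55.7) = -55.406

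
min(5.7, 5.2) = 5.2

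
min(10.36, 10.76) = 10.36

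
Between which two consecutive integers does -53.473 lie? -54 and -53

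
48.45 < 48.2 False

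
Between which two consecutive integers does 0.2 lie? 0 and 1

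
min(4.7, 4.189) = 4.189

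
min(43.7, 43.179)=43.179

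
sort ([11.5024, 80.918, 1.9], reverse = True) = [80.918, 11.5024, 1.9]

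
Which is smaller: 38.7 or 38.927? 38.7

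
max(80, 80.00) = 80.00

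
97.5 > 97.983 False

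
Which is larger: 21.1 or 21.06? 21.1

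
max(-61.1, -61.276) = -61.1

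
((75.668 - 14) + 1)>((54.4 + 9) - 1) True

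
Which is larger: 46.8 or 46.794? 46.8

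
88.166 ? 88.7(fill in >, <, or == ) <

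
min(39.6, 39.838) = 39.6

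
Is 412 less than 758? Yes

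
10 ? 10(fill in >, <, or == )==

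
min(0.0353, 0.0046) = 0.0046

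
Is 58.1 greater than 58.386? No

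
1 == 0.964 False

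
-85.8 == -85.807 False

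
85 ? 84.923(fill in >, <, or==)>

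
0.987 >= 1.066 False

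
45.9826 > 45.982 True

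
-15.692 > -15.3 False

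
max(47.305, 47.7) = 47.7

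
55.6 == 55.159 False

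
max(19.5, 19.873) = 19.873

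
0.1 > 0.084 True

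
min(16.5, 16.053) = 16.053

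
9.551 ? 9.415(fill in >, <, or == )>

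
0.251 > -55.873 True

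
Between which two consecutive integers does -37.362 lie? -38 and -37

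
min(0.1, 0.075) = 0.075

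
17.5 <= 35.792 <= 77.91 True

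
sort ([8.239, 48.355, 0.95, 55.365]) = [0.95, 8.239, 48.355, 55.365]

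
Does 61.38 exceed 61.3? Yes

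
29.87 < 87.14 True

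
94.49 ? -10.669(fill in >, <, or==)>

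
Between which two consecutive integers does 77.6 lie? 77 and 78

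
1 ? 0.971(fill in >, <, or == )>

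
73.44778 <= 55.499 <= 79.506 False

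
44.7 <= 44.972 True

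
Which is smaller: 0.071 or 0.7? 0.071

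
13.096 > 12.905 True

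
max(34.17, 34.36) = 34.36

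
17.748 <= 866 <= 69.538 False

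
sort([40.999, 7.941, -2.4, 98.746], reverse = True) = [98.746, 40.999, 7.941, -2.4]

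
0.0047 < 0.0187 True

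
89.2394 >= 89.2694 False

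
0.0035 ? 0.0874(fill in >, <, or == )<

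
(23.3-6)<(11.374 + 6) True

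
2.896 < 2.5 False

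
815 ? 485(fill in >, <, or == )>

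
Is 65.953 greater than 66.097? No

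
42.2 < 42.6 True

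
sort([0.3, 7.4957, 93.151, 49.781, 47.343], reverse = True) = [93.151, 49.781, 47.343, 7.4957, 0.3]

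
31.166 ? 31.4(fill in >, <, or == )<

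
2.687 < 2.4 False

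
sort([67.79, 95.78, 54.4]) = [54.4, 67.79, 95.78]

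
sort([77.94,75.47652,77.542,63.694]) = [63.694,75.47652,77.542,77.94]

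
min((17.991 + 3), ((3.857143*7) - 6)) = 20.991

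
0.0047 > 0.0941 False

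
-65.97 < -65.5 True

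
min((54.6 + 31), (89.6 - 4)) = 85.6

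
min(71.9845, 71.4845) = 71.4845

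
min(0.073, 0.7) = 0.073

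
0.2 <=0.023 False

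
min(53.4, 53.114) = 53.114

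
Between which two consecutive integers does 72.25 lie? 72 and 73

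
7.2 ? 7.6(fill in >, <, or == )<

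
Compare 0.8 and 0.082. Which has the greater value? 0.8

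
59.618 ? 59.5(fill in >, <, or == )>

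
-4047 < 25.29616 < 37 True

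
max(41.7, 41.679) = 41.7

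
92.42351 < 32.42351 False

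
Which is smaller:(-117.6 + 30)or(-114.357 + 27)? (-117.6 + 30)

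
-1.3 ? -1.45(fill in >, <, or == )>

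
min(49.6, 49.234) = 49.234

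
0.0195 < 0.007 False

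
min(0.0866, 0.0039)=0.0039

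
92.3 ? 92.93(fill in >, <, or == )<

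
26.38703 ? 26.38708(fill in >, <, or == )<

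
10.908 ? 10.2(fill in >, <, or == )>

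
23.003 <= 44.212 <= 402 True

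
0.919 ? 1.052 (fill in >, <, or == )<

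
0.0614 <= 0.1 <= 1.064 True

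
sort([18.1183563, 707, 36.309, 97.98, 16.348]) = [16.348, 18.1183563, 36.309, 97.98, 707]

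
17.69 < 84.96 True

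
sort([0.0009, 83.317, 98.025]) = [0.0009, 83.317, 98.025]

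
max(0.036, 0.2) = 0.2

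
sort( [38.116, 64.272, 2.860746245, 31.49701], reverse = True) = [64.272, 38.116, 31.49701, 2.860746245]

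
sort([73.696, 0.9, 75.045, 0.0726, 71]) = [0.0726, 0.9, 71, 73.696, 75.045]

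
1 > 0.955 True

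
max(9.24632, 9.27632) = 9.27632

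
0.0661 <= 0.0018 False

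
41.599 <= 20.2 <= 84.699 False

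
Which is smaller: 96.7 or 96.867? 96.7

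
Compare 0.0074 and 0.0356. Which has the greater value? 0.0356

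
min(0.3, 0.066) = 0.066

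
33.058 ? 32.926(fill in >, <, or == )>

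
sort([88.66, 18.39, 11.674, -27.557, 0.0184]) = [-27.557, 0.0184, 11.674, 18.39, 88.66]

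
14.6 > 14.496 True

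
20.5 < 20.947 True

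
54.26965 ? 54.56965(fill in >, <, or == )<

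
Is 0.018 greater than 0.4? No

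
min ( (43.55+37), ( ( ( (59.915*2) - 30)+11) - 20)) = 80.55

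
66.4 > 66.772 False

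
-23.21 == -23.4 False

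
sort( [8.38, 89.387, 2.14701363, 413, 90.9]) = [2.14701363, 8.38, 89.387, 90.9, 413]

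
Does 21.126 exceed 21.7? No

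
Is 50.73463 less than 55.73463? Yes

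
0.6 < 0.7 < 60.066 True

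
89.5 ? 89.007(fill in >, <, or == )>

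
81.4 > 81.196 True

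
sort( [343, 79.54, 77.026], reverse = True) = [343, 79.54, 77.026]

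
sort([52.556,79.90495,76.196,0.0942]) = [0.0942,52.556,76.196,79.90495]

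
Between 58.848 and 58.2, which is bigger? 58.848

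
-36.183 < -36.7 False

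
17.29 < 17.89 True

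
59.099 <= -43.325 False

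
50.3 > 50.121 True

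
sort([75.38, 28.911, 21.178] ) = [21.178, 28.911, 75.38]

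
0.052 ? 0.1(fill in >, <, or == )<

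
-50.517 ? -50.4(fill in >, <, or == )<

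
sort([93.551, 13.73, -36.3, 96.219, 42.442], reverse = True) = [96.219, 93.551, 42.442, 13.73, -36.3]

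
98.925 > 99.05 False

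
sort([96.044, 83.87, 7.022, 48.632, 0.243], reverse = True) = [96.044, 83.87, 48.632, 7.022, 0.243]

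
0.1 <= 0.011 False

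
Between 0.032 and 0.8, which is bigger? 0.8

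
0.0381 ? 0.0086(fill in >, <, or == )>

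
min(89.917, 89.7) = 89.7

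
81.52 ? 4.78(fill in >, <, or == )>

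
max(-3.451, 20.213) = 20.213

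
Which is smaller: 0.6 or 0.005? 0.005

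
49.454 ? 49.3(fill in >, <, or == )>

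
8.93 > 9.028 False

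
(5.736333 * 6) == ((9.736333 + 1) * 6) False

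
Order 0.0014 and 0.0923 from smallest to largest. 0.0014, 0.0923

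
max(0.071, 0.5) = 0.5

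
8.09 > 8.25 False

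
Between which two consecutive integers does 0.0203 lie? 0 and 1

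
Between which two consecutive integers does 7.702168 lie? 7 and 8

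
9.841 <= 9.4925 False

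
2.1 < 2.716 True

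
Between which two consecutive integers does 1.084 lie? 1 and 2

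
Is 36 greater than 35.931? Yes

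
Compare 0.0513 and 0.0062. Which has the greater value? 0.0513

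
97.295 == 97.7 False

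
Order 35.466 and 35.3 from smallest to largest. 35.3, 35.466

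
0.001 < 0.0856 True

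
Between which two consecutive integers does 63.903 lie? 63 and 64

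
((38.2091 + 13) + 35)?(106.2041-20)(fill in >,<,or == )>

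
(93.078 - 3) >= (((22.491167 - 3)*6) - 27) True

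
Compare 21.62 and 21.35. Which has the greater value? 21.62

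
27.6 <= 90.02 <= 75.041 False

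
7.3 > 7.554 False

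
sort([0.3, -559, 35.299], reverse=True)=[35.299, 0.3, -559]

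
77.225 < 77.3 True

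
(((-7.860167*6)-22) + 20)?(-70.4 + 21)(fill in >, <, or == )>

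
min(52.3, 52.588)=52.3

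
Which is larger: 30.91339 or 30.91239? 30.91339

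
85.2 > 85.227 False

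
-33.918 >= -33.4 False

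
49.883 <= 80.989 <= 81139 True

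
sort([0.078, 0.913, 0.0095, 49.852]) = [0.0095, 0.078, 0.913, 49.852]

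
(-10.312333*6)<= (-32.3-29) True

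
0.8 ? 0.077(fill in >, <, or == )>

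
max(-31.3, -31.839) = -31.3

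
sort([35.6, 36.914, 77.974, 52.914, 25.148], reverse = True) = [77.974, 52.914, 36.914, 35.6, 25.148]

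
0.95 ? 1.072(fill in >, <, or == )<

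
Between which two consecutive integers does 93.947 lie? 93 and 94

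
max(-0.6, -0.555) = -0.555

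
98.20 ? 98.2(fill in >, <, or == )==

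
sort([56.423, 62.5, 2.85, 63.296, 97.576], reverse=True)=[97.576, 63.296, 62.5, 56.423, 2.85]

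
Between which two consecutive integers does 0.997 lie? 0 and 1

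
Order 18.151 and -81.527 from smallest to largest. -81.527, 18.151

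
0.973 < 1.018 True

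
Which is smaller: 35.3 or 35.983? 35.3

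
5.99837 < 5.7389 False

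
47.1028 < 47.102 False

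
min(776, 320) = 320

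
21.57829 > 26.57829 False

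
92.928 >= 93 False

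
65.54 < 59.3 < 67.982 False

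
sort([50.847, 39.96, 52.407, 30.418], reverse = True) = [52.407, 50.847, 39.96, 30.418]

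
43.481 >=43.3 True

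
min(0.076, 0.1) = 0.076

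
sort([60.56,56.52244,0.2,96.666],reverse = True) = [96.666,60.56,56.52244,0.2]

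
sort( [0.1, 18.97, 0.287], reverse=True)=[18.97, 0.287, 0.1]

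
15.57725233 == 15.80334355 False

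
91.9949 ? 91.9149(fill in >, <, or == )>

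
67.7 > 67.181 True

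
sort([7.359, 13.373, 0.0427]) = [0.0427, 7.359, 13.373]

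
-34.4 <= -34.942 False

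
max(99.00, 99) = 99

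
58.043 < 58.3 True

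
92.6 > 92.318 True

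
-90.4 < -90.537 False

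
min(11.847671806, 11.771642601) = 11.771642601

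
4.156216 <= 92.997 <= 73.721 False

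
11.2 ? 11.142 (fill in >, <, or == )>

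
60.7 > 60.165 True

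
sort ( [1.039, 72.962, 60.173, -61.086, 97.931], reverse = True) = [97.931, 72.962, 60.173, 1.039, -61.086]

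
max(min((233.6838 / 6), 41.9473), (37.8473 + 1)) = 38.9473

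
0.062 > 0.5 False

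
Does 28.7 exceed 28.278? Yes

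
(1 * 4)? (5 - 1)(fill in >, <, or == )==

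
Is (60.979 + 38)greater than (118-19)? No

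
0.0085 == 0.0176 False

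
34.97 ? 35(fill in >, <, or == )<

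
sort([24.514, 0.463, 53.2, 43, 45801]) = [0.463, 24.514, 43, 53.2, 45801]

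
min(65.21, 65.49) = 65.21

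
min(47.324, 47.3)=47.3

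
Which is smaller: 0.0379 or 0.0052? 0.0052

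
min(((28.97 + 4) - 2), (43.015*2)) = 30.97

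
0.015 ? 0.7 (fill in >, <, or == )<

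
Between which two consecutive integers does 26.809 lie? 26 and 27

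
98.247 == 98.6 False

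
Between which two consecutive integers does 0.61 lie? 0 and 1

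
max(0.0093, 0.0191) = 0.0191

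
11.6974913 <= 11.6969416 False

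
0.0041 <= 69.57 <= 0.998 False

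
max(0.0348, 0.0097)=0.0348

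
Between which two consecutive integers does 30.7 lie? 30 and 31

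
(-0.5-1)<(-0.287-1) True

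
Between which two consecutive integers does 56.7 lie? 56 and 57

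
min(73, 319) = 73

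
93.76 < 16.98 False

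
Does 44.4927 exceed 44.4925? Yes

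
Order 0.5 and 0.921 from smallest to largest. 0.5, 0.921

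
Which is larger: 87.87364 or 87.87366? 87.87366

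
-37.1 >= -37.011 False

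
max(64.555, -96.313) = 64.555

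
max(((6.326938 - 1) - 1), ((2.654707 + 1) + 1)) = 4.654707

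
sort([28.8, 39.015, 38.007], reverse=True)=[39.015, 38.007, 28.8]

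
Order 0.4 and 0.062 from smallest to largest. 0.062, 0.4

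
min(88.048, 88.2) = 88.048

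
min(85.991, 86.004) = 85.991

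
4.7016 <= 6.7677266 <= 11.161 True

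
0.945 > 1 False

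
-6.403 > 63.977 False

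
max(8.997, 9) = 9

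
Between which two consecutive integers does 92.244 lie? 92 and 93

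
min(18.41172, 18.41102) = 18.41102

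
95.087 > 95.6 False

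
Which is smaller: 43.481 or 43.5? 43.481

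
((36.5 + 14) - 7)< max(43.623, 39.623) True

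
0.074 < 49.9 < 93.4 True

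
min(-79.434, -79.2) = -79.434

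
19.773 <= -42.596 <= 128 False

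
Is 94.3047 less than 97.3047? Yes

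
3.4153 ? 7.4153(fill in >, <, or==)<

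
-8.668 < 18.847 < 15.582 False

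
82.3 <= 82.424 True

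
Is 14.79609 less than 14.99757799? Yes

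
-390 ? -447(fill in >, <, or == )>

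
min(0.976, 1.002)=0.976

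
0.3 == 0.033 False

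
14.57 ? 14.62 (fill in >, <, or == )<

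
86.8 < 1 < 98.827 False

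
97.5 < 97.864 True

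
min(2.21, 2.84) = 2.21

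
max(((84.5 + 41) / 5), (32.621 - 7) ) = 25.621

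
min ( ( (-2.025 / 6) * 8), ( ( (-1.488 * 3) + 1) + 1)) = -2.7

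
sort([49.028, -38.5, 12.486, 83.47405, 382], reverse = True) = [382, 83.47405, 49.028, 12.486, -38.5]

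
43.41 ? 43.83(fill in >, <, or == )<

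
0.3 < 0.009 False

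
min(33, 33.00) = 33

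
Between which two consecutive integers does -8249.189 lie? -8250 and -8249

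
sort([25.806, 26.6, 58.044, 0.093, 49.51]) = [0.093, 25.806, 26.6, 49.51, 58.044]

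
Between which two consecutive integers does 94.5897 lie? 94 and 95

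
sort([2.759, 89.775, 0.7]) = [0.7, 2.759, 89.775]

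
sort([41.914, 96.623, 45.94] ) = [41.914, 45.94, 96.623]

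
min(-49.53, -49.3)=-49.53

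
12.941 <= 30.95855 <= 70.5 True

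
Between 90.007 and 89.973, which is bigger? 90.007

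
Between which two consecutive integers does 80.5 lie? 80 and 81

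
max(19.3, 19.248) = 19.3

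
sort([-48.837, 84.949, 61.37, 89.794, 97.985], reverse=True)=[97.985, 89.794, 84.949, 61.37, -48.837]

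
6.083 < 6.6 True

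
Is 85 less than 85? No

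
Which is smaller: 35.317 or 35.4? 35.317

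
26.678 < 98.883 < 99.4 True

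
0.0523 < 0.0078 False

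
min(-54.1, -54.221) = -54.221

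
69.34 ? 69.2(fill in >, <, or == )>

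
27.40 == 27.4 True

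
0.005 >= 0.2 False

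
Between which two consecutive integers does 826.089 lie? 826 and 827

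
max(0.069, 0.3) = 0.3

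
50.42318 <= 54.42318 True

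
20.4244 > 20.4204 True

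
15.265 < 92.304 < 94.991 True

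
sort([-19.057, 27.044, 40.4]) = [-19.057, 27.044, 40.4]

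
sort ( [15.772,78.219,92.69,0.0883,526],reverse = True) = [526,92.69,78.219,15.772,0.0883]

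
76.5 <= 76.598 True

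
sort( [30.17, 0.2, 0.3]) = [0.2, 0.3, 30.17]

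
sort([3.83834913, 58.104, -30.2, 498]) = [-30.2, 3.83834913, 58.104, 498]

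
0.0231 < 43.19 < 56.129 True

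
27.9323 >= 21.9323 True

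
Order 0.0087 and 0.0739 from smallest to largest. 0.0087, 0.0739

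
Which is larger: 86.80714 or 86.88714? 86.88714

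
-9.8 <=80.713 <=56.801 False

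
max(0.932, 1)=1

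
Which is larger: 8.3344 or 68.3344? 68.3344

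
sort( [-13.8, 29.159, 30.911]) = [-13.8, 29.159, 30.911]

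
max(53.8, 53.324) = 53.8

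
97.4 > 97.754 False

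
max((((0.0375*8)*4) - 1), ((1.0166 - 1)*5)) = 0.2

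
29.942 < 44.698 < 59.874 True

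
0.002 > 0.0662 False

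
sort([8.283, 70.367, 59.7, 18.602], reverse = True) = [70.367, 59.7, 18.602, 8.283]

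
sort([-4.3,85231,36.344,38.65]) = [-4.3,36.344,38.65,85231]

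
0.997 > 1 False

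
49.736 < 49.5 False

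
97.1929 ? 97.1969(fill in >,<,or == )<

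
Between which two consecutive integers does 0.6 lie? 0 and 1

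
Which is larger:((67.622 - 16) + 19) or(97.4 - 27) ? ((67.622 - 16) + 19)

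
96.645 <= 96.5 False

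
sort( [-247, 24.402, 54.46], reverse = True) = [54.46, 24.402, -247]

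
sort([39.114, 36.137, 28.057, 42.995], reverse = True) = [42.995, 39.114, 36.137, 28.057]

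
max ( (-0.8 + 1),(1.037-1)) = 0.2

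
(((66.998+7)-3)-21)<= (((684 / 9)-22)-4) True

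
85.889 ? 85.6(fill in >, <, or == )>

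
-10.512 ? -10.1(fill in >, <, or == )<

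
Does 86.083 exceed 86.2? No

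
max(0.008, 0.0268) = 0.0268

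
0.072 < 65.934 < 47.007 False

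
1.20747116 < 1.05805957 False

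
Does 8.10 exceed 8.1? No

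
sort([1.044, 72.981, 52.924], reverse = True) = [72.981, 52.924, 1.044]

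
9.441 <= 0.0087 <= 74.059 False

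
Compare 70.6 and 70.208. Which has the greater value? 70.6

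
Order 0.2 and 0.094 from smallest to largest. 0.094, 0.2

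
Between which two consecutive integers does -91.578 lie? -92 and -91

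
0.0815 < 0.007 False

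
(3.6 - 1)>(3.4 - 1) True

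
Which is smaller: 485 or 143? 143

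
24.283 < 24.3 True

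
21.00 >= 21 True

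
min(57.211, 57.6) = 57.211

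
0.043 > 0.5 False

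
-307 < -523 False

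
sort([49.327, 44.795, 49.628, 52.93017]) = [44.795, 49.327, 49.628, 52.93017]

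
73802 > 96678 False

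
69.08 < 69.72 True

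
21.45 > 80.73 False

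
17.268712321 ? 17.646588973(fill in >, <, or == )<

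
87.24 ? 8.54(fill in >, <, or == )>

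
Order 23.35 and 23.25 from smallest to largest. 23.25, 23.35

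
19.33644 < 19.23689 False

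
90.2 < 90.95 True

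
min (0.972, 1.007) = 0.972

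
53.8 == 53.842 False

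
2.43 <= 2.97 True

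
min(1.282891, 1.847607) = 1.282891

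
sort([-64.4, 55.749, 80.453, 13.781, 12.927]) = [-64.4, 12.927, 13.781, 55.749, 80.453]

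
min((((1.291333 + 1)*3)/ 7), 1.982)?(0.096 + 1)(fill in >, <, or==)<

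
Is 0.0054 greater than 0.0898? No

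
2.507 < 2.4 False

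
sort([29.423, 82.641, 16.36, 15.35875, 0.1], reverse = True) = [82.641, 29.423, 16.36, 15.35875, 0.1]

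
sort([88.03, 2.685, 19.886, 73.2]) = [2.685, 19.886, 73.2, 88.03]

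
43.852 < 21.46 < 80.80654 False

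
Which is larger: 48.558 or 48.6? 48.6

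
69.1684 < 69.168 False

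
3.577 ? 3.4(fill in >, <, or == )>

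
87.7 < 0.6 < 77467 False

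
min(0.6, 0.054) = 0.054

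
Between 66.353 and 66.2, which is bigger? 66.353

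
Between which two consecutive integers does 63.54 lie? 63 and 64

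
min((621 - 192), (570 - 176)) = 394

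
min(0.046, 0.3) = 0.046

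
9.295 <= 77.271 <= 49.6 False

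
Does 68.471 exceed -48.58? Yes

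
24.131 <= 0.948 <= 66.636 False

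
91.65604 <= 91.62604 False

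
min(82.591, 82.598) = 82.591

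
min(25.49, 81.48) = 25.49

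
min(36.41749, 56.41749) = 36.41749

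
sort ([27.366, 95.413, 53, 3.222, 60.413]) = [3.222, 27.366, 53, 60.413, 95.413]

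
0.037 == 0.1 False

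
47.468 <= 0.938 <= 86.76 False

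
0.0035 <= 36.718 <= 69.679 True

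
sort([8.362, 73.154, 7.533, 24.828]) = [7.533, 8.362, 24.828, 73.154]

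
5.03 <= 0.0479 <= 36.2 False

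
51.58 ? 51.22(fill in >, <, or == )>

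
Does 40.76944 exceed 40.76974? No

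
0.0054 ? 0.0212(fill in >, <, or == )<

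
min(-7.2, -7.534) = -7.534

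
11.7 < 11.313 False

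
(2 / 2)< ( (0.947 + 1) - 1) False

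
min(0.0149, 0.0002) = 0.0002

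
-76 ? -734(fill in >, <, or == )>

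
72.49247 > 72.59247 False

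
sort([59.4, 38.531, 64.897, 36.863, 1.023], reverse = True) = [64.897, 59.4, 38.531, 36.863, 1.023]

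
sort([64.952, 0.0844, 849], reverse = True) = [849, 64.952, 0.0844]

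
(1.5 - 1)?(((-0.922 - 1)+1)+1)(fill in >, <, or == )>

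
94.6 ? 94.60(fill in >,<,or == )==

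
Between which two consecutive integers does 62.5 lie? 62 and 63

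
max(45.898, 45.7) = 45.898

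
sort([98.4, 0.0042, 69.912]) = [0.0042, 69.912, 98.4]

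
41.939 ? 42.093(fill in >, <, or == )<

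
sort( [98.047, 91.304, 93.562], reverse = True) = [98.047, 93.562, 91.304]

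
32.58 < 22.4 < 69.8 False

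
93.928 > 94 False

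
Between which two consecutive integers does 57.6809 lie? 57 and 58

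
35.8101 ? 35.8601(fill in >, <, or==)<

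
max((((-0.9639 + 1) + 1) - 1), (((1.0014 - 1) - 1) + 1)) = 0.0361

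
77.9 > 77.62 True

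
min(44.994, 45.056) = 44.994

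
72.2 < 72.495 True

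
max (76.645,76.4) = 76.645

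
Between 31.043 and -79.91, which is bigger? 31.043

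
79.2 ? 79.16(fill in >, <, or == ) >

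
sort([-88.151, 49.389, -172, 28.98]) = [-172, -88.151, 28.98, 49.389]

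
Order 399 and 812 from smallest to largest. 399, 812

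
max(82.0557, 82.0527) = 82.0557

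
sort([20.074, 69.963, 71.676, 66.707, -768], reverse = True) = [71.676, 69.963, 66.707, 20.074, -768]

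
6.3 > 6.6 False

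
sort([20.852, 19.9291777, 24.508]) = [19.9291777, 20.852, 24.508]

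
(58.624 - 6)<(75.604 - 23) False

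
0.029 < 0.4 True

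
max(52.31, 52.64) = 52.64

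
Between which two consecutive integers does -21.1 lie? -22 and -21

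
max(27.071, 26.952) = 27.071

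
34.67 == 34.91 False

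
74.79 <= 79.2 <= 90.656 True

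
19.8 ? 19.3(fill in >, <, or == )>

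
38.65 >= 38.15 True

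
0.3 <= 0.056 False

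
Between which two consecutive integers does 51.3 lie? 51 and 52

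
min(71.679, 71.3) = 71.3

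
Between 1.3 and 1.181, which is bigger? 1.3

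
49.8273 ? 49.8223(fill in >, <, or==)>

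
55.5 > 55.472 True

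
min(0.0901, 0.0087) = 0.0087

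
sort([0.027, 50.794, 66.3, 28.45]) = [0.027, 28.45, 50.794, 66.3]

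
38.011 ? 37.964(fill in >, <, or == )>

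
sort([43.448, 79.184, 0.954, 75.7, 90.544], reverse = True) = [90.544, 79.184, 75.7, 43.448, 0.954]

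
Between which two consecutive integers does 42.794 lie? 42 and 43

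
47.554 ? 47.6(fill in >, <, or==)<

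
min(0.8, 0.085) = 0.085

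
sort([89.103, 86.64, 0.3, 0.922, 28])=[0.3, 0.922, 28, 86.64, 89.103]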